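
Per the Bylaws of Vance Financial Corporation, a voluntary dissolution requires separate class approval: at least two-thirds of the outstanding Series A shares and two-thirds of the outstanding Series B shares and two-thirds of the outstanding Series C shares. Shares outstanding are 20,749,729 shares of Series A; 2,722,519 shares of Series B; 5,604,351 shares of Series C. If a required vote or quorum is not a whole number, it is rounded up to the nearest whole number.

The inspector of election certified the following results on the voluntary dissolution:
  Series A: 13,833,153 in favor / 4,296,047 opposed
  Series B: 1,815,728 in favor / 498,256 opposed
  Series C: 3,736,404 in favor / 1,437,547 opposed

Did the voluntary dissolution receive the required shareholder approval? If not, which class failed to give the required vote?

Series A: 2/3 of 20749729 = 13833152.67, rounded up to 13833153; 13,833,153 required, 13,833,153 in favor — approved.
Series B: 2/3 of 2722519 = 1815012.67, rounded up to 1815013; 1,815,013 required, 1,815,728 in favor — approved.
Series C: 2/3 of 5604351 = 3736234; 3,736,234 required, 3,736,404 in favor — approved.

Approved — every class gave the required vote.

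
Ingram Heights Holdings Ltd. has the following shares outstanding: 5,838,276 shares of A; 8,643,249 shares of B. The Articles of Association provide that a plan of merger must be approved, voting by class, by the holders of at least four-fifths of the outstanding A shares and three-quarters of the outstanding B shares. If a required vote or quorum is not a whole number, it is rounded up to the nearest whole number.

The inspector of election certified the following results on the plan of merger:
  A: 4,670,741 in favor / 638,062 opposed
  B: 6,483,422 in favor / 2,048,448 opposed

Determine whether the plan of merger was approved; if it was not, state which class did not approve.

A: 4/5 of 5838276 = 4670620.80, rounded up to 4670621; 4,670,621 required, 4,670,741 in favor — approved.
B: 3/4 of 8643249 = 6482436.75, rounded up to 6482437; 6,482,437 required, 6,483,422 in favor — approved.

Approved — every class gave the required vote.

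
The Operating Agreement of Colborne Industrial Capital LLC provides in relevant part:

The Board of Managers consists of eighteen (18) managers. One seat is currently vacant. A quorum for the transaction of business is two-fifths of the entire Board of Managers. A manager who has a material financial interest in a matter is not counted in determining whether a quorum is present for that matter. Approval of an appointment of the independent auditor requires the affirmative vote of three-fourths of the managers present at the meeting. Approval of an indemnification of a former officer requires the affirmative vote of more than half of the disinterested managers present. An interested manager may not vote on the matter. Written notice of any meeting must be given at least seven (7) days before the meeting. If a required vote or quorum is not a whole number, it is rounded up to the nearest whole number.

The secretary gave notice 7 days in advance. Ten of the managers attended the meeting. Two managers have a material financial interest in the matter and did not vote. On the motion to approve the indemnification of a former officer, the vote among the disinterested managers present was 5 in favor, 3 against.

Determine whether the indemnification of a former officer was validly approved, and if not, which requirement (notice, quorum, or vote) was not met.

Valid — all requirements satisfied.

Notice: 7 days given; 7 required (7 ≥ 7). Satisfied.
Quorum: 10 present, but the 2 interested managers do not count, leaving 8. Quorum is 8. Satisfied.
Vote: the indemnification of a former officer requires a majority of the disinterested managers present (10 − 2 = 8). A majority of 8 is 5, so 5 affirmative votes are needed; 5 voted in favor. Satisfied.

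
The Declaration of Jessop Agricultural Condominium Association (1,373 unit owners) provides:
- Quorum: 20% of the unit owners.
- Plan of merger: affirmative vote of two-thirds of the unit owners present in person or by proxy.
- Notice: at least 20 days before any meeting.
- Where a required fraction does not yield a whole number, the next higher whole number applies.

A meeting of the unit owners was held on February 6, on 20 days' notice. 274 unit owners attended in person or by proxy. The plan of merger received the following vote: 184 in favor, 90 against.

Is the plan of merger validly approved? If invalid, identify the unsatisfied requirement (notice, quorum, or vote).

Invalid — quorum requirement not satisfied.

Notice: 20 days given; 20 required. Satisfied.
Quorum: 20% of 1,373 = 274.60, rounded up to 275; 274 present. Not satisfied.
Vote: requires two-thirds of those present (274); 2/3 of 274 = 182.67, rounded up to 183, so 183 needed; 184 in favor. Satisfied.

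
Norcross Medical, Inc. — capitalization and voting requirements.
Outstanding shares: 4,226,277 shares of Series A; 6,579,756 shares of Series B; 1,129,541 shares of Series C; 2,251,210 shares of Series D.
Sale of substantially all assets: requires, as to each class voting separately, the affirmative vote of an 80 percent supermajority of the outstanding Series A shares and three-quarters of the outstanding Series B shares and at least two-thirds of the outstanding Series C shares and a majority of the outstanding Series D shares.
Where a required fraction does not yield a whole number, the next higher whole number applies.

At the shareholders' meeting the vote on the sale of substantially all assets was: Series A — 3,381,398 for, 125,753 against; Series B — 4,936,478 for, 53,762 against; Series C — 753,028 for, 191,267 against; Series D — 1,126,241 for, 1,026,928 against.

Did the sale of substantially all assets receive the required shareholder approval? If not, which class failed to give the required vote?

Series A: 4/5 of 4226277 = 3381021.60, rounded up to 3381022; 3,381,022 required, 3,381,398 in favor — approved.
Series B: 3/4 of 6579756 = 4934817; 4,934,817 required, 4,936,478 in favor — approved.
Series C: 2/3 of 1129541 = 753027.33, rounded up to 753028; 753,028 required, 753,028 in favor — approved.
Series D: a majority of 2251210 is 1125606; 1,125,606 required, 1,126,241 in favor — approved.

Approved — every class gave the required vote.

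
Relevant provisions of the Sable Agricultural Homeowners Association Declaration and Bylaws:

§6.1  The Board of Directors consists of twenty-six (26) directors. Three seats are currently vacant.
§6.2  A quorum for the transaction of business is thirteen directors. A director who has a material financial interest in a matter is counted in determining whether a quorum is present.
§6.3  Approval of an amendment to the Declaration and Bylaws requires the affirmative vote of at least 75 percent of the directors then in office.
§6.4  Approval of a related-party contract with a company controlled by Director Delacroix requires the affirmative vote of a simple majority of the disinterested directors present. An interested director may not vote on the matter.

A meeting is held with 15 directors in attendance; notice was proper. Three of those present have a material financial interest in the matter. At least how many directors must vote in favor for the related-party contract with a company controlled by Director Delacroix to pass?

7

The related-party contract with a company controlled by Director Delacroix requires a majority of the disinterested directors present (15 − 3 = 12).
A majority of 12 is 7.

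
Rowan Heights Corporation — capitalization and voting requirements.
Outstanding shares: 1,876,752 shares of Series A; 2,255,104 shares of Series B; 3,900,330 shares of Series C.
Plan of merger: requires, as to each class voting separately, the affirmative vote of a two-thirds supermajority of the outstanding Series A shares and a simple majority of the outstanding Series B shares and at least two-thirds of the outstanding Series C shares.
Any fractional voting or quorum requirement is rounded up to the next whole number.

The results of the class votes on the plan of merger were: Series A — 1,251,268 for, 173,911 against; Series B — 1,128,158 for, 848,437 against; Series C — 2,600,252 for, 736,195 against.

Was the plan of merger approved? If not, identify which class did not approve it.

Approved — every class gave the required vote.

Series A: 2/3 of 1876752 = 1251168; 1,251,168 required, 1,251,268 in favor — approved.
Series B: a majority of 2255104 is 1127553; 1,127,553 required, 1,128,158 in favor — approved.
Series C: 2/3 of 3900330 = 2600220; 2,600,220 required, 2,600,252 in favor — approved.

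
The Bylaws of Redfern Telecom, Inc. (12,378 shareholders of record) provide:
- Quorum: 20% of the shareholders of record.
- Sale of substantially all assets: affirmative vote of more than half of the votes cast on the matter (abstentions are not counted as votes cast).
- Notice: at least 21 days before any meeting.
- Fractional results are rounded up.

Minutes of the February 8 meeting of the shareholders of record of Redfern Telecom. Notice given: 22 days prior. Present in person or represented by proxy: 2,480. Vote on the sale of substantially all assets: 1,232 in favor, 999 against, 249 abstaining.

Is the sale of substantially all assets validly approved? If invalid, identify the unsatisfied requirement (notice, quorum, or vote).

Valid — all requirements satisfied.

Notice: 22 days given; 21 required. Satisfied.
Quorum: 20% of 12,378 = 2,475.60, rounded up to 2,476; 2,480 present. Satisfied.
Vote: requires a majority of the votes cast (2,480 − 249 abstaining = 2,231); a majority of 2231 is 1116, so 1,116 needed; 1,232 in favor. Satisfied.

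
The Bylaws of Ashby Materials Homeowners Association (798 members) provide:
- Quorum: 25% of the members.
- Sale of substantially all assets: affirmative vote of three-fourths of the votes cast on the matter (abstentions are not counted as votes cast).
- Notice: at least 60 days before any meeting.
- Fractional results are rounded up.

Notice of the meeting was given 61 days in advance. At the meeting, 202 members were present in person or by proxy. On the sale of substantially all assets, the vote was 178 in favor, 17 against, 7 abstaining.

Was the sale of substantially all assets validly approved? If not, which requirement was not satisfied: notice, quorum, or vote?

Notice: 61 days given; 60 required. Satisfied.
Quorum: 25% of 798 = 199.50, rounded up to 200; 202 present. Satisfied.
Vote: requires three-fourths of the votes cast (202 − 7 abstaining = 195); 3/4 of 195 = 146.25, rounded up to 147, so 147 needed; 178 in favor. Satisfied.

Valid — all requirements satisfied.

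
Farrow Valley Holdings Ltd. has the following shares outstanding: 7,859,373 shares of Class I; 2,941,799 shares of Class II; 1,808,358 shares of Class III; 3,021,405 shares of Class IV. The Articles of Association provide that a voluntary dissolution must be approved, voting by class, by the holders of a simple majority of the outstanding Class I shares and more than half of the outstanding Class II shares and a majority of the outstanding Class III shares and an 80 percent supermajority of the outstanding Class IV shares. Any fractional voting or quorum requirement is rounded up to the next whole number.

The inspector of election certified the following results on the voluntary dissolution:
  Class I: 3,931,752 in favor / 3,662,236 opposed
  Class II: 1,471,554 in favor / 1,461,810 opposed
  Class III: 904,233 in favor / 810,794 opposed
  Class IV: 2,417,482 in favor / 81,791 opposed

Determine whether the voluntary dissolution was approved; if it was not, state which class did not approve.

Approved — every class gave the required vote.

Class I: a majority of 7859373 is 3929687; 3,929,687 required, 3,931,752 in favor — approved.
Class II: a majority of 2941799 is 1470900; 1,470,900 required, 1,471,554 in favor — approved.
Class III: a majority of 1808358 is 904180; 904,180 required, 904,233 in favor — approved.
Class IV: 4/5 of 3021405 = 2417124; 2,417,124 required, 2,417,482 in favor — approved.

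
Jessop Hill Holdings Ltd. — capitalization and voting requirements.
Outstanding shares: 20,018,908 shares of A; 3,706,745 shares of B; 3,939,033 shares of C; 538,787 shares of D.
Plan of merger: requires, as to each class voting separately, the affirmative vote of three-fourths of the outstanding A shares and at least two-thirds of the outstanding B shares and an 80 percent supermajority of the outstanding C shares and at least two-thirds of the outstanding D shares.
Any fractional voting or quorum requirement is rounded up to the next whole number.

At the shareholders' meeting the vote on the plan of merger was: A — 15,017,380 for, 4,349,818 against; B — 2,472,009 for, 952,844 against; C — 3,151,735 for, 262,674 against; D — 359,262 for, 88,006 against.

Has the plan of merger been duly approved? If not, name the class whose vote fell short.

Approved — every class gave the required vote.

A: 3/4 of 20018908 = 15014181; 15,014,181 required, 15,017,380 in favor — approved.
B: 2/3 of 3706745 = 2471163.33, rounded up to 2471164; 2,471,164 required, 2,472,009 in favor — approved.
C: 4/5 of 3939033 = 3151226.40, rounded up to 3151227; 3,151,227 required, 3,151,735 in favor — approved.
D: 2/3 of 538787 = 359191.33, rounded up to 359192; 359,192 required, 359,262 in favor — approved.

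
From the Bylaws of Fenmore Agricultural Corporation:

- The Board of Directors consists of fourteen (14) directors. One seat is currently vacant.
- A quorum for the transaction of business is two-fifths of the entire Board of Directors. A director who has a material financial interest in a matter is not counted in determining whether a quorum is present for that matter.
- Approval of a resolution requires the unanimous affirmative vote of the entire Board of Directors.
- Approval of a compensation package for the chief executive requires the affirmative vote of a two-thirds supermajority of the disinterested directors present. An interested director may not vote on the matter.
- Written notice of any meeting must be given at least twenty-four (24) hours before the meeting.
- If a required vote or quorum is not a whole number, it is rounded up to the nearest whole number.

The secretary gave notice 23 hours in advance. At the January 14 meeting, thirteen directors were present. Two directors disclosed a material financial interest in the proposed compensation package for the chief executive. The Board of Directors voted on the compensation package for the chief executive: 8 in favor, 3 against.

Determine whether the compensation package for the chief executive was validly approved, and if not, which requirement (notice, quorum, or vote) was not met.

Notice: 23 hours given; 24 required (23 < 24). Not satisfied.
Quorum: 13 present, but the 2 interested directors do not count, leaving 11. Quorum is 6. Satisfied.
Vote: the compensation package for the chief executive requires two-thirds of the disinterested directors present (13 − 2 = 11). 2/3 of 11 = 7.33, rounded up to 8, so 8 affirmative votes are needed; 8 voted in favor. Satisfied.

Invalid — notice requirement not satisfied.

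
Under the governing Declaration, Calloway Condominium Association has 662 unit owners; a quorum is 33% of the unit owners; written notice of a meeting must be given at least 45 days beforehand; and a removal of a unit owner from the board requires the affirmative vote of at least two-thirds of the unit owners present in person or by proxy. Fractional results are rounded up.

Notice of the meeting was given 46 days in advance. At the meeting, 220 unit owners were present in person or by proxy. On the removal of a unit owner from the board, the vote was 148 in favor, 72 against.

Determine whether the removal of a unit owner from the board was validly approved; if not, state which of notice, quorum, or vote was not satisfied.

Valid — all requirements satisfied.

Notice: 46 days given; 45 required. Satisfied.
Quorum: 33% of 662 = 218.46, rounded up to 219; 220 present. Satisfied.
Vote: requires two-thirds of those present (220); 2/3 of 220 = 146.67, rounded up to 147, so 147 needed; 148 in favor. Satisfied.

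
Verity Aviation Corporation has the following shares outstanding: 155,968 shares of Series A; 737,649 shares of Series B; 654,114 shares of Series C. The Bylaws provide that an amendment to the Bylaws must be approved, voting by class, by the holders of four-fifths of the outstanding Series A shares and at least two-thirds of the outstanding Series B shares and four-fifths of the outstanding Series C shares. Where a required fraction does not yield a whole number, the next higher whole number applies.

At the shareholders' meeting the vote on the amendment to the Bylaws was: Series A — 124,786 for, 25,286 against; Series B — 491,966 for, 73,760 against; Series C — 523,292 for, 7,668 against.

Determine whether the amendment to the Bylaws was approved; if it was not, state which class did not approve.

Series A: 4/5 of 155968 = 124774.40, rounded up to 124775; 124,775 required, 124,786 in favor — approved.
Series B: 2/3 of 737649 = 491766; 491,766 required, 491,966 in favor — approved.
Series C: 4/5 of 654114 = 523291.20, rounded up to 523292; 523,292 required, 523,292 in favor — approved.

Approved — every class gave the required vote.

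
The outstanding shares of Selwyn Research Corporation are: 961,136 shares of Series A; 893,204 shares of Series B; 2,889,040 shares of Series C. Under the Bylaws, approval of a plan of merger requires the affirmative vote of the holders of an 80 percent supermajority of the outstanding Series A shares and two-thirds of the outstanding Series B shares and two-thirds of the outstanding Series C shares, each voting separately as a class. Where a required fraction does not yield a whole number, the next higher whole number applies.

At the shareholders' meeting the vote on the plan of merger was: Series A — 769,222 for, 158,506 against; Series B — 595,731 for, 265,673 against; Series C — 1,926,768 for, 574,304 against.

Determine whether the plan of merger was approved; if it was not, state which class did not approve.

Series A: 4/5 of 961136 = 768908.80, rounded up to 768909; 768,909 required, 769,222 in favor — approved.
Series B: 2/3 of 893204 = 595469.33, rounded up to 595470; 595,470 required, 595,731 in favor — approved.
Series C: 2/3 of 2889040 = 1926026.67, rounded up to 1926027; 1,926,027 required, 1,926,768 in favor — approved.

Approved — every class gave the required vote.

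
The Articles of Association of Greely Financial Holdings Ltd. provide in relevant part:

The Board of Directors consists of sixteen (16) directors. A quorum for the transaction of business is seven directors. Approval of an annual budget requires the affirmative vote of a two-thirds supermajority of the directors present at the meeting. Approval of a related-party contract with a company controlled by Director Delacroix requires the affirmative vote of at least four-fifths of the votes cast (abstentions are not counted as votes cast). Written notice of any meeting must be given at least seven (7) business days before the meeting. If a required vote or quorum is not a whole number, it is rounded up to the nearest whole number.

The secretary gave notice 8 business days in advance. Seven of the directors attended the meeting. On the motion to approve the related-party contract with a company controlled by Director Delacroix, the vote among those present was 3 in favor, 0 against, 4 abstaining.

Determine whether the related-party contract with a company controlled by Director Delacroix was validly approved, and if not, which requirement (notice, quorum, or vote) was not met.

Valid — all requirements satisfied.

Notice: 8 business days given; 7 required (8 ≥ 7). Satisfied.
Quorum: 7 present; quorum is 7. Satisfied.
Vote: the related-party contract with a company controlled by Director Delacroix requires four-fifths of the votes cast (7 present − 4 abstaining = 3). 4/5 of 3 = 2.40, rounded up to 3, so 3 affirmative votes are needed; 3 voted in favor. Satisfied.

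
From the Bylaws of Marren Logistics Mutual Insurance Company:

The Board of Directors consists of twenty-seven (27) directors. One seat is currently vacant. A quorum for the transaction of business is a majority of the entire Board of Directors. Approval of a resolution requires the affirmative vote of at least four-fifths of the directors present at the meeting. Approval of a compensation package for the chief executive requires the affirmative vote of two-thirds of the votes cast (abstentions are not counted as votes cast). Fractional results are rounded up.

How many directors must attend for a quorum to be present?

A majority of 27 is 14.

14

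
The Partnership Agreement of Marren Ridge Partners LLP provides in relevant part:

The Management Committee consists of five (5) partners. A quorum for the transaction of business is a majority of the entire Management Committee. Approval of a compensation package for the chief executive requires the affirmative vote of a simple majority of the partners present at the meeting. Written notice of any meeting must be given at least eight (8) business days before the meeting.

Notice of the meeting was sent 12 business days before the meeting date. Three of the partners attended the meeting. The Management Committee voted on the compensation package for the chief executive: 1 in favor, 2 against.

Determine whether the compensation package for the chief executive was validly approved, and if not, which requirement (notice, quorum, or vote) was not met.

Invalid — vote requirement not satisfied.

Notice: 12 business days given; 8 required (12 ≥ 8). Satisfied.
Quorum: 3 present; quorum is 3. Satisfied.
Vote: the compensation package for the chief executive requires a majority of the partners present (3). A majority of 3 is 2, so 2 affirmative votes are needed; 1 voted in favor. Not satisfied.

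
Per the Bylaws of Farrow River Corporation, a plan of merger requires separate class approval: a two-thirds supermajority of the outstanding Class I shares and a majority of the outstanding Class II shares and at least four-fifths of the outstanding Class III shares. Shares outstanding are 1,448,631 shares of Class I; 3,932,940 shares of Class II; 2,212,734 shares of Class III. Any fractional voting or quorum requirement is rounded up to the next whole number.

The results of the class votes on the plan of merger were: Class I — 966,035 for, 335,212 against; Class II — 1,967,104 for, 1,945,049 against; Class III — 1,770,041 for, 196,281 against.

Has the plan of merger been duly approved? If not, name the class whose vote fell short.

Not approved — the Class III shares did not give the required vote.

Class I: 2/3 of 1448631 = 965754; 965,754 required, 966,035 in favor — approved.
Class II: a majority of 3932940 is 1966471; 1,966,471 required, 1,967,104 in favor — approved.
Class III: 4/5 of 2212734 = 1770187.20, rounded up to 1770188; 1,770,188 required, 1,770,041 in favor — not approved.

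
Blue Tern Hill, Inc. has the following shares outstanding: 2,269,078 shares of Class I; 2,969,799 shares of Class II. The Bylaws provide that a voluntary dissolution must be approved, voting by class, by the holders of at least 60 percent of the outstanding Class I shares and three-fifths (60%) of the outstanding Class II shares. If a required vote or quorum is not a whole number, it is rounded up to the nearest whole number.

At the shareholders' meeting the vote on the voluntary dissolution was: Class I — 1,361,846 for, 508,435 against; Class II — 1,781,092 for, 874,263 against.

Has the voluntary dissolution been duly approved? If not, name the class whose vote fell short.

Not approved — the Class II shares did not give the required vote.

Class I: 3/5 of 2269078 = 1361446.80, rounded up to 1361447; 1,361,447 required, 1,361,846 in favor — approved.
Class II: 3/5 of 2969799 = 1781879.40, rounded up to 1781880; 1,781,880 required, 1,781,092 in favor — not approved.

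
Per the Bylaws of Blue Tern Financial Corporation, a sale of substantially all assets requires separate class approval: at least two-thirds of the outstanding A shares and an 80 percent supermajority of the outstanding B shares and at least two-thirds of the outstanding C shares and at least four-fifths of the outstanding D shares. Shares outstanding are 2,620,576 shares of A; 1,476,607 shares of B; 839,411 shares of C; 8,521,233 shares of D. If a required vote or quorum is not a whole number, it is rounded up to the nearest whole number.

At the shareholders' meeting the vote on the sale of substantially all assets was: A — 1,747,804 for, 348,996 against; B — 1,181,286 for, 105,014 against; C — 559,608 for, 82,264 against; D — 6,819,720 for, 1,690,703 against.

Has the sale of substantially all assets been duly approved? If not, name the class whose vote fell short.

Approved — every class gave the required vote.

A: 2/3 of 2620576 = 1747050.67, rounded up to 1747051; 1,747,051 required, 1,747,804 in favor — approved.
B: 4/5 of 1476607 = 1181285.60, rounded up to 1181286; 1,181,286 required, 1,181,286 in favor — approved.
C: 2/3 of 839411 = 559607.33, rounded up to 559608; 559,608 required, 559,608 in favor — approved.
D: 4/5 of 8521233 = 6816986.40, rounded up to 6816987; 6,816,987 required, 6,819,720 in favor — approved.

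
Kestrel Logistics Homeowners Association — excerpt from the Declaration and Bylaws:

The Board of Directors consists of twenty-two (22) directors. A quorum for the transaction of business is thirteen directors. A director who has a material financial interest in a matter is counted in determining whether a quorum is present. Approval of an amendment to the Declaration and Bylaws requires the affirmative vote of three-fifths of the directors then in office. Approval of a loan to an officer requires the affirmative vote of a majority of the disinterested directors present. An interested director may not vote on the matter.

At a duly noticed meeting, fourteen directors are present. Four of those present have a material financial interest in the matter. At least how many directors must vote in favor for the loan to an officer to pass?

The loan to an officer requires a majority of the disinterested directors present (14 − 4 = 10).
A majority of 10 is 6.

6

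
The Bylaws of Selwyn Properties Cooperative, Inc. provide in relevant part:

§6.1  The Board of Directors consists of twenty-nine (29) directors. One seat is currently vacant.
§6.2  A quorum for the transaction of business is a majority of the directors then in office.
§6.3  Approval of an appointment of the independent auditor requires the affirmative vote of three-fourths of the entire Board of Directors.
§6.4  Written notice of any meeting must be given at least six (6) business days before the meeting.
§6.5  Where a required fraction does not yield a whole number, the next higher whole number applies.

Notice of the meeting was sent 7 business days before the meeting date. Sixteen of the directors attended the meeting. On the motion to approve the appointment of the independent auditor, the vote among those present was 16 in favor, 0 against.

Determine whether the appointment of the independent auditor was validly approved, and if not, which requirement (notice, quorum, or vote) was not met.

Notice: 7 business days given; 6 required (7 ≥ 6). Satisfied.
Quorum: 16 present; quorum is 15. Satisfied.
Vote: the appointment of the independent auditor requires three-fourths of the entire Board of Directors (29). 3/4 of 29 = 21.75, rounded up to 22, so 22 affirmative votes are needed; 16 voted in favor. Not satisfied.

Invalid — vote requirement not satisfied.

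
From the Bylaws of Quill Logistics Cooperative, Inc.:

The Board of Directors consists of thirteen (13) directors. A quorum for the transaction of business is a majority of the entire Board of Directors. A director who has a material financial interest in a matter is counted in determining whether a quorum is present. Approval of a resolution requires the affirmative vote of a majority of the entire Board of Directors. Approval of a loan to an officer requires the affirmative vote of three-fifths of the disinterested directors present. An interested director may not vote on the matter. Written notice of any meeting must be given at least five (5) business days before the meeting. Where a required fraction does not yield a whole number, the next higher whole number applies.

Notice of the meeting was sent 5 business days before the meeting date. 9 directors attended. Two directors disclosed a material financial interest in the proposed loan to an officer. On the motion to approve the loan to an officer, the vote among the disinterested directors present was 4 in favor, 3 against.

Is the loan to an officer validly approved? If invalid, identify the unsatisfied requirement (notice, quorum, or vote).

Notice: 5 business days given; 5 required (5 ≥ 5). Satisfied.
Quorum: 9 present (interested directors count toward quorum); quorum is 7. Satisfied.
Vote: the loan to an officer requires three-fifths of the disinterested directors present (9 − 2 = 7). 3/5 of 7 = 4.20, rounded up to 5, so 5 affirmative votes are needed; 4 voted in favor. Not satisfied.

Invalid — vote requirement not satisfied.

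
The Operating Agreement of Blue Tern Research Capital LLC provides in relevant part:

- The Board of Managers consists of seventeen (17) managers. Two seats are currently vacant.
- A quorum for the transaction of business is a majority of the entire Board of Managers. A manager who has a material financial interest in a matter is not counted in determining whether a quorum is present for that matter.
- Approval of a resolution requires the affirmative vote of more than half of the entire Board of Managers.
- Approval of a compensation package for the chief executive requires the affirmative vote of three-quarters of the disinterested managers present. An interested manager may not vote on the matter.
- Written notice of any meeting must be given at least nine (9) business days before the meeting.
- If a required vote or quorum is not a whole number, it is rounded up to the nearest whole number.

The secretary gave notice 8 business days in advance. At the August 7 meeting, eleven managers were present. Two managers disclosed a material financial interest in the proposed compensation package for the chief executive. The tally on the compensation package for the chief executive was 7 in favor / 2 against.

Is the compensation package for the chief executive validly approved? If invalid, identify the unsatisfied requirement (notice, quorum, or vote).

Invalid — notice requirement not satisfied.

Notice: 8 business days given; 9 required (8 < 9). Not satisfied.
Quorum: 11 present, but the 2 interested managers do not count, leaving 9. Quorum is 9. Satisfied.
Vote: the compensation package for the chief executive requires three-fourths of the disinterested managers present (11 − 2 = 9). 3/4 of 9 = 6.75, rounded up to 7, so 7 affirmative votes are needed; 7 voted in favor. Satisfied.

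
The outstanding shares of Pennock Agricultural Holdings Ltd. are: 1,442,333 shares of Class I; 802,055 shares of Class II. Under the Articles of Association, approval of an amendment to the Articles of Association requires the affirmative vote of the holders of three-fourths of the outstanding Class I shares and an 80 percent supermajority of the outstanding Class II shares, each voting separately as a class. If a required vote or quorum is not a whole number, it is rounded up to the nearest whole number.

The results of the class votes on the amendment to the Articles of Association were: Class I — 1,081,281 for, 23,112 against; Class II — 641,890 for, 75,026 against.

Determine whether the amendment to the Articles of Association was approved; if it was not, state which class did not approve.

Not approved — the Class I shares did not give the required vote.

Class I: 3/4 of 1442333 = 1081749.75, rounded up to 1081750; 1,081,750 required, 1,081,281 in favor — not approved.
Class II: 4/5 of 802055 = 641644; 641,644 required, 641,890 in favor — approved.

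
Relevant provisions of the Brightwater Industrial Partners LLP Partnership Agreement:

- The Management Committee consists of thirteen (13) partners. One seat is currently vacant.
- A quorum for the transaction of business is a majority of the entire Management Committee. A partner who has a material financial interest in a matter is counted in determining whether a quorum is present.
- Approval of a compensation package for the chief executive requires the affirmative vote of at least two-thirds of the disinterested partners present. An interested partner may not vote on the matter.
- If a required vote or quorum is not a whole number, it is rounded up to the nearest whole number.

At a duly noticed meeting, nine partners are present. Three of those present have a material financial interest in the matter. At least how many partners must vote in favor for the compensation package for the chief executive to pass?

4

The compensation package for the chief executive requires two-thirds of the disinterested partners present (9 − 3 = 6).
2/3 of 6 = 4.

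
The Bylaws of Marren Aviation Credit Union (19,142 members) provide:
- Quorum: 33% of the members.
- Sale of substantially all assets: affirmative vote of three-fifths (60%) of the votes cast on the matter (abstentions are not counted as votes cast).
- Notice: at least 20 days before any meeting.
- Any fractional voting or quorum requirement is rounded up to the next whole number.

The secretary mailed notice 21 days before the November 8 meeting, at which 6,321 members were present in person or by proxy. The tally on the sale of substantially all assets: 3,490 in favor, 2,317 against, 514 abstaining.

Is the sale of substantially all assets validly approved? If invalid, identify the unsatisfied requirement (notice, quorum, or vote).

Notice: 21 days given; 20 required. Satisfied.
Quorum: 33% of 19,142 = 6,316.86, rounded up to 6,317; 6,321 present. Satisfied.
Vote: requires three-fifths of the votes cast (6,321 − 514 abstaining = 5,807); 3/5 of 5807 = 3484.20, rounded up to 3485, so 3,485 needed; 3,490 in favor. Satisfied.

Valid — all requirements satisfied.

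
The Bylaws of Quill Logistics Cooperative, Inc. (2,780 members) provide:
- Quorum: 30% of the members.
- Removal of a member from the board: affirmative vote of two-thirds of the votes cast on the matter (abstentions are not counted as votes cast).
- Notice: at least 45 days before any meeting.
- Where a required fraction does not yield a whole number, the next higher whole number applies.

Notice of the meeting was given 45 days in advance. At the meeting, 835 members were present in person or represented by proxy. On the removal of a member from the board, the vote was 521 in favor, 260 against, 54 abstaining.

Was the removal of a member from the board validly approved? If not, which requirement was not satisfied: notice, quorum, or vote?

Valid — all requirements satisfied.

Notice: 45 days given; 45 required. Satisfied.
Quorum: 30% of 2,780 = 834; 835 present. Satisfied.
Vote: requires two-thirds of the votes cast (835 − 54 abstaining = 781); 2/3 of 781 = 520.67, rounded up to 521, so 521 needed; 521 in favor. Satisfied.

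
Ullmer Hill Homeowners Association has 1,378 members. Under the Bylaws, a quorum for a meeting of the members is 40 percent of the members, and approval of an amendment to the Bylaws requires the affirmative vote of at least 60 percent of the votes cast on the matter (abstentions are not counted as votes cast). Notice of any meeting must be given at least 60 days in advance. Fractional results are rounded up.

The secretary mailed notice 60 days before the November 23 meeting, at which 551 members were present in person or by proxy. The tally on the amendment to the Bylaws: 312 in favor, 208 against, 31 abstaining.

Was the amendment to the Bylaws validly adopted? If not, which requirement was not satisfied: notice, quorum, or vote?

Notice: 60 days given; 60 required. Satisfied.
Quorum: 40% of 1,378 = 551.20, rounded up to 552; 551 present. Not satisfied.
Vote: requires three-fifths of the votes cast (551 − 31 abstaining = 520); 3/5 of 520 = 312, so 312 needed; 312 in favor. Satisfied.

Invalid — quorum requirement not satisfied.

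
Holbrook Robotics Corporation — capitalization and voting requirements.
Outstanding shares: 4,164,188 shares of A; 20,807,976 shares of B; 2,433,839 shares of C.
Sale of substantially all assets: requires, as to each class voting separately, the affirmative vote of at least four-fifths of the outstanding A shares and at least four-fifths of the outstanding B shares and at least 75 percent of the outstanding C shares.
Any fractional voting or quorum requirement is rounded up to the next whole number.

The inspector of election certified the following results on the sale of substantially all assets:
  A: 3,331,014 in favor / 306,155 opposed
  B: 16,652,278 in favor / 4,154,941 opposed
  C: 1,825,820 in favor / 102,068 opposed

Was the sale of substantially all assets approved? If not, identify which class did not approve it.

A: 4/5 of 4164188 = 3331350.40, rounded up to 3331351; 3,331,351 required, 3,331,014 in favor — not approved.
B: 4/5 of 20807976 = 16646380.80, rounded up to 16646381; 16,646,381 required, 16,652,278 in favor — approved.
C: 3/4 of 2433839 = 1825379.25, rounded up to 1825380; 1,825,380 required, 1,825,820 in favor — approved.

Not approved — the A shares did not give the required vote.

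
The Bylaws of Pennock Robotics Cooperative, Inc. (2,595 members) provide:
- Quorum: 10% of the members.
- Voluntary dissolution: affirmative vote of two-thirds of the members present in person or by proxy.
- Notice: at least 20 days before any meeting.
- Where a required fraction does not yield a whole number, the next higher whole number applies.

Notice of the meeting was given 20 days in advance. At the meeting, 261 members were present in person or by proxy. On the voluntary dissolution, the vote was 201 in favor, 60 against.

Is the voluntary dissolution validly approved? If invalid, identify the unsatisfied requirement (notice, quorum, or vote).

Notice: 20 days given; 20 required. Satisfied.
Quorum: 10% of 2,595 = 259.50, rounded up to 260; 261 present. Satisfied.
Vote: requires two-thirds of those present (261); 2/3 of 261 = 174, so 174 needed; 201 in favor. Satisfied.

Valid — all requirements satisfied.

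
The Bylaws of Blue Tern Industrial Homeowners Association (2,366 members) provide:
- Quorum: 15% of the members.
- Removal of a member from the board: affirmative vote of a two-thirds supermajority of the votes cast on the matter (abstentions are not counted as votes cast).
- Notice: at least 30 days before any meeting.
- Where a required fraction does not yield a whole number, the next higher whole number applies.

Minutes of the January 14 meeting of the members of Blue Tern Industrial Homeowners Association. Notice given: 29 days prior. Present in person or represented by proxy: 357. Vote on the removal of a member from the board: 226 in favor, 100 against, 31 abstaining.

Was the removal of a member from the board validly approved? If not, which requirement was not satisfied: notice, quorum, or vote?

Invalid — notice requirement not satisfied.

Notice: 29 days given; 30 required. Not satisfied.
Quorum: 15% of 2,366 = 354.90, rounded up to 355; 357 present. Satisfied.
Vote: requires two-thirds of the votes cast (357 − 31 abstaining = 326); 2/3 of 326 = 217.33, rounded up to 218, so 218 needed; 226 in favor. Satisfied.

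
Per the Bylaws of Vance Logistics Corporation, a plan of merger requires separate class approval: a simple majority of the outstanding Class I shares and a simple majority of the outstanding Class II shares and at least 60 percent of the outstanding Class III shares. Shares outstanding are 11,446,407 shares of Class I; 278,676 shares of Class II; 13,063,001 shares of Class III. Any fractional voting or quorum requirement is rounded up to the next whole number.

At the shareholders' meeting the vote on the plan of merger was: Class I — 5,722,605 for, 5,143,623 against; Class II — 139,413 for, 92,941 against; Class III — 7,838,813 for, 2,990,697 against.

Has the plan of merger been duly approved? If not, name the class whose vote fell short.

Class I: a majority of 11446407 is 5723204; 5,723,204 required, 5,722,605 in favor — not approved.
Class II: a majority of 278676 is 139339; 139,339 required, 139,413 in favor — approved.
Class III: 3/5 of 13063001 = 7837800.60, rounded up to 7837801; 7,837,801 required, 7,838,813 in favor — approved.

Not approved — the Class I shares did not give the required vote.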